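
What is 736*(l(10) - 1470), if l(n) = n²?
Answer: -1008320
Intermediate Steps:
736*(l(10) - 1470) = 736*(10² - 1470) = 736*(100 - 1470) = 736*(-1370) = -1008320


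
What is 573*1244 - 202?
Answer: 712610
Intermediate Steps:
573*1244 - 202 = 712812 - 202 = 712610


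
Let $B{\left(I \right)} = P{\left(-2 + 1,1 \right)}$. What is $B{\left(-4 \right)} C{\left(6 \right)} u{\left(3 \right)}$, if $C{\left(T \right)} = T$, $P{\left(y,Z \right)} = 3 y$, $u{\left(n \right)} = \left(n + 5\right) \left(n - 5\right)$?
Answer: $288$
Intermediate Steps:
$u{\left(n \right)} = \left(-5 + n\right) \left(5 + n\right)$ ($u{\left(n \right)} = \left(5 + n\right) \left(-5 + n\right) = \left(-5 + n\right) \left(5 + n\right)$)
$B{\left(I \right)} = -3$ ($B{\left(I \right)} = 3 \left(-2 + 1\right) = 3 \left(-1\right) = -3$)
$B{\left(-4 \right)} C{\left(6 \right)} u{\left(3 \right)} = \left(-3\right) 6 \left(-25 + 3^{2}\right) = - 18 \left(-25 + 9\right) = \left(-18\right) \left(-16\right) = 288$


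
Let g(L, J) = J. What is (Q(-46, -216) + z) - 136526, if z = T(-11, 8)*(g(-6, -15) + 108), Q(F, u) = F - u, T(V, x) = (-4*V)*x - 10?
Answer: -104550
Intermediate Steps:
T(V, x) = -10 - 4*V*x (T(V, x) = -4*V*x - 10 = -10 - 4*V*x)
z = 31806 (z = (-10 - 4*(-11)*8)*(-15 + 108) = (-10 + 352)*93 = 342*93 = 31806)
(Q(-46, -216) + z) - 136526 = ((-46 - 1*(-216)) + 31806) - 136526 = ((-46 + 216) + 31806) - 136526 = (170 + 31806) - 136526 = 31976 - 136526 = -104550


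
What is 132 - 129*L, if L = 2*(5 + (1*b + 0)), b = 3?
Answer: -1932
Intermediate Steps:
L = 16 (L = 2*(5 + (1*3 + 0)) = 2*(5 + (3 + 0)) = 2*(5 + 3) = 2*8 = 16)
132 - 129*L = 132 - 129*16 = 132 - 2064 = -1932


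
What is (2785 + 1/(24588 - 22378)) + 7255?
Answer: 22188401/2210 ≈ 10040.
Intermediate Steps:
(2785 + 1/(24588 - 22378)) + 7255 = (2785 + 1/2210) + 7255 = 6154851/2210 + 7255 = 22188401/2210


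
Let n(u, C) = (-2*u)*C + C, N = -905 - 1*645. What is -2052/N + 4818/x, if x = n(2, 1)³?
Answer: -1235416/6975 ≈ -177.12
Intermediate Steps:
N = -1550 (N = -905 - 645 = -1550)
n(u, C) = C - 2*C*u (n(u, C) = -2*C*u + C = C - 2*C*u)
x = -27 (x = (1*(1 - 2*2))³ = (1*(1 - 4))³ = (1*(-3))³ = (-3)³ = -27)
-2052/N + 4818/x = -2052/(-1550) + 4818/(-27) = -2052*(-1/1550) + 4818*(-1/27) = 1026/775 - 1606/9 = -1235416/6975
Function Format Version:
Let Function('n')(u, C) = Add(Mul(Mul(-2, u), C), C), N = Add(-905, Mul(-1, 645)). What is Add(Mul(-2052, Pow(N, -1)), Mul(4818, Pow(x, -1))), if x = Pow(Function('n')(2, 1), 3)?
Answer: Rational(-1235416, 6975) ≈ -177.12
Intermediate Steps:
N = -1550 (N = Add(-905, -645) = -1550)
Function('n')(u, C) = Add(C, Mul(-2, C, u)) (Function('n')(u, C) = Add(Mul(-2, C, u), C) = Add(C, Mul(-2, C, u)))
x = -27 (x = Pow(Mul(1, Add(1, Mul(-2, 2))), 3) = Pow(Mul(1, Add(1, -4)), 3) = Pow(Mul(1, -3), 3) = Pow(-3, 3) = -27)
Add(Mul(-2052, Pow(N, -1)), Mul(4818, Pow(x, -1))) = Add(Mul(-2052, Pow(-1550, -1)), Mul(4818, Pow(-27, -1))) = Add(Mul(-2052, Rational(-1, 1550)), Mul(4818, Rational(-1, 27))) = Add(Rational(1026, 775), Rational(-1606, 9)) = Rational(-1235416, 6975)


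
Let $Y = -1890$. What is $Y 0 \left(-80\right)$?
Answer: $0$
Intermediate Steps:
$Y 0 \left(-80\right) = - 1890 \cdot 0 \left(-80\right) = \left(-1890\right) 0 = 0$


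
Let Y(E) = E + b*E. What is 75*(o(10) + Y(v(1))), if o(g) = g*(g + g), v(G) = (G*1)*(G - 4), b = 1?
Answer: 14550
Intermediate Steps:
v(G) = G*(-4 + G)
o(g) = 2*g**2 (o(g) = g*(2*g) = 2*g**2)
Y(E) = 2*E (Y(E) = E + 1*E = E + E = 2*E)
75*(o(10) + Y(v(1))) = 75*(2*10**2 + 2*(1*(-4 + 1))) = 75*(2*100 + 2*(1*(-3))) = 75*(200 + 2*(-3)) = 75*(200 - 6) = 75*194 = 14550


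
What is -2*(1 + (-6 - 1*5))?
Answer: 20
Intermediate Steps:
-2*(1 + (-6 - 1*5)) = -2*(1 + (-6 - 5)) = -2*(1 - 11) = -2*(-10) = 20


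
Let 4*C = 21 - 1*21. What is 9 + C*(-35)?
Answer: 9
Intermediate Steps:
C = 0 (C = (21 - 1*21)/4 = (21 - 21)/4 = (¼)*0 = 0)
9 + C*(-35) = 9 + 0*(-35) = 9 + 0 = 9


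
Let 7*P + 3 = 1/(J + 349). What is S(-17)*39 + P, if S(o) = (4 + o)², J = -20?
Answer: 15178087/2303 ≈ 6590.6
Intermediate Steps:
P = -986/2303 (P = -3/7 + 1/(7*(-20 + 349)) = -3/7 + (⅐)/329 = -3/7 + (⅐)*(1/329) = -3/7 + 1/2303 = -986/2303 ≈ -0.42814)
S(-17)*39 + P = (4 - 17)²*39 - 986/2303 = (-13)²*39 - 986/2303 = 169*39 - 986/2303 = 6591 - 986/2303 = 15178087/2303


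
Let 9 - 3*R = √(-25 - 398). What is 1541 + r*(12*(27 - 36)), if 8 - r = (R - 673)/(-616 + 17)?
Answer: 477883/599 + 108*I*√47/599 ≈ 797.8 + 1.2361*I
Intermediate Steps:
R = 3 - I*√47 (R = 3 - √(-25 - 398)/3 = 3 - I*√47 ≈ 3.0 - 6.8557*I)
r = 4122/599 - I*√47/599 (r = 8 - ((3 - I*√47) - 673)/(-616 + 17) = 8 - (-670 - I*√47)/(-599) = 8 - (-670 - I*√47)*(-1)/599 = 8 - (670/599 + I*√47/599) = 8 + (-670/599 - I*√47/599) = 4122/599 - I*√47/599 ≈ 6.8815 - 0.011445*I)
1541 + r*(12*(27 - 36)) = 1541 + (4122/599 - I*√47/599)*(12*(27 - 36)) = 1541 + (4122/599 - I*√47/599)*(12*(-9)) = 1541 + (4122/599 - I*√47/599)*(-108) = 1541 + (-445176/599 + 108*I*√47/599) = 477883/599 + 108*I*√47/599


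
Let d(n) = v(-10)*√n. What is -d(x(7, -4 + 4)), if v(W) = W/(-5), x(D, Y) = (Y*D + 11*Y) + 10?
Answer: -2*√10 ≈ -6.3246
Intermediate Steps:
x(D, Y) = 10 + 11*Y + D*Y (x(D, Y) = (D*Y + 11*Y) + 10 = (11*Y + D*Y) + 10 = 10 + 11*Y + D*Y)
v(W) = -W/5 (v(W) = W*(-⅕) = -W/5)
d(n) = 2*√n (d(n) = (-⅕*(-10))*√n = 2*√n)
-d(x(7, -4 + 4)) = -2*√(10 + 11*(-4 + 4) + 7*(-4 + 4)) = -2*√(10 + 11*0 + 7*0) = -2*√(10 + 0 + 0) = -2*√10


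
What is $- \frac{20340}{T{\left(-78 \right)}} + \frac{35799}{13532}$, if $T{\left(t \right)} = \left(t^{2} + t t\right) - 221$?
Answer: $\frac{152449773}{161666804} \approx 0.94299$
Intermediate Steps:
$T{\left(t \right)} = -221 + 2 t^{2}$ ($T{\left(t \right)} = \left(t^{2} + t^{2}\right) - 221 = 2 t^{2} - 221 = -221 + 2 t^{2}$)
$- \frac{20340}{T{\left(-78 \right)}} + \frac{35799}{13532} = - \frac{20340}{-221 + 2 \left(-78\right)^{2}} + \frac{35799}{13532} = - \frac{20340}{-221 + 2 \cdot 6084} + 35799 \cdot \frac{1}{13532} = - \frac{20340}{-221 + 12168} + \frac{35799}{13532} = - \frac{20340}{11947} + \frac{35799}{13532} = \frac{152449773}{161666804}$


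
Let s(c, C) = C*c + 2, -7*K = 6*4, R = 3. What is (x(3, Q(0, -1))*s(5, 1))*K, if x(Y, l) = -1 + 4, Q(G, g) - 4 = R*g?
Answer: -72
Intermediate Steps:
Q(G, g) = 4 + 3*g
x(Y, l) = 3
K = -24/7 (K = -6*4/7 = -1/7*24 = -24/7 ≈ -3.4286)
s(c, C) = 2 + C*c
(x(3, Q(0, -1))*s(5, 1))*K = (3*(2 + 1*5))*(-24/7) = (3*(2 + 5))*(-24/7) = (3*7)*(-24/7) = 21*(-24/7) = -72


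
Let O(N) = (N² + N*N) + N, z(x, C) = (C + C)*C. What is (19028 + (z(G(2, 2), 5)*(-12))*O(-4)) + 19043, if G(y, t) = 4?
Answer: 21271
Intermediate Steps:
z(x, C) = 2*C² (z(x, C) = (2*C)*C = 2*C²)
O(N) = N + 2*N² (O(N) = (N² + N²) + N = 2*N² + N = N + 2*N²)
(19028 + (z(G(2, 2), 5)*(-12))*O(-4)) + 19043 = (19028 + ((2*5²)*(-12))*(-4*(1 + 2*(-4)))) + 19043 = (19028 + ((2*25)*(-12))*(-4*(1 - 8))) + 19043 = (19028 + (50*(-12))*(-4*(-7))) + 19043 = (19028 - 600*28) + 19043 = (19028 - 16800) + 19043 = 2228 + 19043 = 21271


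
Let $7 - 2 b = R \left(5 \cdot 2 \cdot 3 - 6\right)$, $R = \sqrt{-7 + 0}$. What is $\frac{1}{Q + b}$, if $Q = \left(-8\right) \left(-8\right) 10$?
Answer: $\frac{286}{184489} + \frac{16 i \sqrt{7}}{553467} \approx 0.0015502 + 7.6485 \cdot 10^{-5} i$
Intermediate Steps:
$R = i \sqrt{7}$ ($R = \sqrt{-7} = i \sqrt{7} \approx 2.6458 i$)
$b = \frac{7}{2} - 12 i \sqrt{7}$ ($b = \frac{7}{2} - \frac{i \sqrt{7} \left(5 \cdot 2 \cdot 3 - 6\right)}{2} = \frac{7}{2} - \frac{i \sqrt{7} \left(10 \cdot 3 - 6\right)}{2} = \frac{7}{2} - \frac{i \sqrt{7} \left(30 - 6\right)}{2} = \frac{7}{2} - \frac{i \sqrt{7} \cdot 24}{2} = \frac{7}{2} - \frac{24 i \sqrt{7}}{2} = \frac{7}{2} - 12 i \sqrt{7} \approx 3.5 - 31.749 i$)
$Q = 640$ ($Q = 64 \cdot 10 = 640$)
$\frac{1}{Q + b} = \frac{1}{640 + \left(\frac{7}{2} - 12 i \sqrt{7}\right)} = \frac{1}{\frac{1287}{2} - 12 i \sqrt{7}}$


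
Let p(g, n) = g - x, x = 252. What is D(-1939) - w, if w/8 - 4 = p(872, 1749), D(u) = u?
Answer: -6931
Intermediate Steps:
p(g, n) = -252 + g (p(g, n) = g - 1*252 = g - 252 = -252 + g)
w = 4992 (w = 32 + 8*(-252 + 872) = 32 + 8*620 = 32 + 4960 = 4992)
D(-1939) - w = -1939 - 1*4992 = -1939 - 4992 = -6931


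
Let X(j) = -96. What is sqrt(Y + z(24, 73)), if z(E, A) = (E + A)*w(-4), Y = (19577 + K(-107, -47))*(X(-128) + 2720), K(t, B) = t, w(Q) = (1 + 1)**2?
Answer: 2*sqrt(12772417) ≈ 7147.7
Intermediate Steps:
w(Q) = 4 (w(Q) = 2**2 = 4)
Y = 51089280 (Y = (19577 - 107)*(-96 + 2720) = 19470*2624 = 51089280)
z(E, A) = 4*A + 4*E (z(E, A) = (E + A)*4 = (A + E)*4 = 4*A + 4*E)
sqrt(Y + z(24, 73)) = sqrt(51089280 + (4*73 + 4*24)) = sqrt(51089280 + (292 + 96)) = sqrt(51089280 + 388) = sqrt(51089668) = 2*sqrt(12772417)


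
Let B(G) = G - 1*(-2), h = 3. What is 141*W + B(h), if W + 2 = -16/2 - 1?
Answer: -1546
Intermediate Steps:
B(G) = 2 + G (B(G) = G + 2 = 2 + G)
W = -11 (W = -2 + (-16/2 - 1) = -2 + (-4*2 - 1) = -2 + (-8 - 1) = -2 - 9 = -11)
141*W + B(h) = 141*(-11) + (2 + 3) = -1551 + 5 = -1546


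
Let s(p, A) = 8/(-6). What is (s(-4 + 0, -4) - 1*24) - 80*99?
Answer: -23836/3 ≈ -7945.3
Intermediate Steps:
s(p, A) = -4/3 (s(p, A) = 8*(-1/6) = -4/3)
(s(-4 + 0, -4) - 1*24) - 80*99 = (-4/3 - 1*24) - 80*99 = (-4/3 - 24) - 7920 = -76/3 - 7920 = -23836/3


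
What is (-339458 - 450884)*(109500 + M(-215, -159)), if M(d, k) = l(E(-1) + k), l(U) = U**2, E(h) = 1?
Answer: -106272546688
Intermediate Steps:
M(d, k) = (1 + k)**2
(-339458 - 450884)*(109500 + M(-215, -159)) = (-339458 - 450884)*(109500 + (1 - 159)**2) = -790342*(109500 + (-158)**2) = -790342*(109500 + 24964) = -790342*134464 = -106272546688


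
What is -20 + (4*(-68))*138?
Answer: -37556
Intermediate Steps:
-20 + (4*(-68))*138 = -20 - 272*138 = -20 - 37536 = -37556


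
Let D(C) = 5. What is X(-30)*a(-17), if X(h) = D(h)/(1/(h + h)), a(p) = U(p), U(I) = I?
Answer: 5100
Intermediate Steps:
a(p) = p
X(h) = 10*h (X(h) = 5/(1/(h + h)) = 5/(1/(2*h)) = 5/((1/(2*h))) = 5*(2*h) = 10*h)
X(-30)*a(-17) = (10*(-30))*(-17) = -300*(-17) = 5100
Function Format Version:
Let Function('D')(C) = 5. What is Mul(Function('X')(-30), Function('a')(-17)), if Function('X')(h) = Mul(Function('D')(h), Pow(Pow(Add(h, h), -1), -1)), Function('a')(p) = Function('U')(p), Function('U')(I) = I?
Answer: 5100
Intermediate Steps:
Function('a')(p) = p
Function('X')(h) = Mul(10, h) (Function('X')(h) = Mul(5, Pow(Pow(Add(h, h), -1), -1)) = Mul(5, Pow(Pow(Mul(2, h), -1), -1)) = Mul(5, Pow(Mul(Rational(1, 2), Pow(h, -1)), -1)) = Mul(5, Mul(2, h)) = Mul(10, h))
Mul(Function('X')(-30), Function('a')(-17)) = Mul(Mul(10, -30), -17) = Mul(-300, -17) = 5100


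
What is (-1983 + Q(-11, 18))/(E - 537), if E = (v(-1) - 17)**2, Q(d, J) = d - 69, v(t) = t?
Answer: 2063/213 ≈ 9.6854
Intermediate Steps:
Q(d, J) = -69 + d
E = 324 (E = (-1 - 17)**2 = (-18)**2 = 324)
(-1983 + Q(-11, 18))/(E - 537) = (-1983 + (-69 - 11))/(324 - 537) = (-1983 - 80)/(-213) = -2063*(-1/213) = 2063/213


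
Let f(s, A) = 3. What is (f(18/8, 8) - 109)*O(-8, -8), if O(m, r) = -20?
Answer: 2120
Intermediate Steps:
(f(18/8, 8) - 109)*O(-8, -8) = (3 - 109)*(-20) = -106*(-20) = 2120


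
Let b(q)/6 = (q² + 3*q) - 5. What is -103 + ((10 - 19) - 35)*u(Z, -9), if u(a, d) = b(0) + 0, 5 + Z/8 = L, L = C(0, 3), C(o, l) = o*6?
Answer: 1217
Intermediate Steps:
C(o, l) = 6*o
L = 0 (L = 6*0 = 0)
b(q) = -30 + 6*q² + 18*q (b(q) = 6*((q² + 3*q) - 5) = 6*(-5 + q² + 3*q) = -30 + 6*q² + 18*q)
Z = -40 (Z = -40 + 8*0 = -40 + 0 = -40)
u(a, d) = -30 (u(a, d) = (-30 + 6*0² + 18*0) + 0 = (-30 + 6*0 + 0) + 0 = (-30 + 0 + 0) + 0 = -30 + 0 = -30)
-103 + ((10 - 19) - 35)*u(Z, -9) = -103 + ((10 - 19) - 35)*(-30) = -103 + (-9 - 35)*(-30) = -103 - 44*(-30) = -103 + 1320 = 1217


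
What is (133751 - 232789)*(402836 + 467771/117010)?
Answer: -2334142842338989/58505 ≈ -3.9896e+10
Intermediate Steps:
(133751 - 232789)*(402836 + 467771/117010) = -99038*(402836 + 467771*(1/117010)) = -99038*(402836 + 467771/117010) = -99038*47136308131/117010 = -2334142842338989/58505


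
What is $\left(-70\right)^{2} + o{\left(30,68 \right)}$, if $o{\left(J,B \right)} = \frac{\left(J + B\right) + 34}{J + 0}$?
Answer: $\frac{24522}{5} \approx 4904.4$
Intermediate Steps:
$o{\left(J,B \right)} = \frac{34 + B + J}{J}$ ($o{\left(J,B \right)} = \frac{\left(B + J\right) + 34}{J} = \frac{34 + B + J}{J}$)
$\left(-70\right)^{2} + o{\left(30,68 \right)} = \left(-70\right)^{2} + \frac{34 + 68 + 30}{30} = 4900 + \frac{1}{30} \cdot 132 = 4900 + \frac{22}{5} = \frac{24522}{5}$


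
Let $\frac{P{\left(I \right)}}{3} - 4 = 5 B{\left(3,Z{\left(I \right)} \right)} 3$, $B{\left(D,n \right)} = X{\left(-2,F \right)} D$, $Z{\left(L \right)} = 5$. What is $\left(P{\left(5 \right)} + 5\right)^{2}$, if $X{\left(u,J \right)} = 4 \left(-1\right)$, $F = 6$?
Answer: $273529$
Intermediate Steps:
$X{\left(u,J \right)} = -4$
$B{\left(D,n \right)} = - 4 D$
$P{\left(I \right)} = -528$ ($P{\left(I \right)} = 12 + 3 \cdot 5 \left(\left(-4\right) 3\right) 3 = 12 + 3 \cdot 5 \left(-12\right) 3 = 12 + 3 \left(\left(-60\right) 3\right) = 12 + 3 \left(-180\right) = 12 - 540 = -528$)
$\left(P{\left(5 \right)} + 5\right)^{2} = \left(-528 + 5\right)^{2} = \left(-523\right)^{2} = 273529$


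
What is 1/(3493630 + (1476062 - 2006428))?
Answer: 1/2963264 ≈ 3.3747e-7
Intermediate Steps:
1/(3493630 + (1476062 - 2006428)) = 1/(3493630 - 530366) = 1/2963264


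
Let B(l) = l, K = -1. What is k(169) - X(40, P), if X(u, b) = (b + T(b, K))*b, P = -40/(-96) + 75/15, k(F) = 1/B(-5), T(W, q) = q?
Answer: -17369/720 ≈ -24.124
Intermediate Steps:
k(F) = -1/5 (k(F) = 1/(-5) = -1/5)
P = 65/12 (P = -40*(-1/96) + 75*(1/15) = 5/12 + 5 = 65/12 ≈ 5.4167)
X(u, b) = b*(-1 + b) (X(u, b) = (b - 1)*b = (-1 + b)*b = b*(-1 + b))
k(169) - X(40, P) = -1/5 - 65*(-1 + 65/12)/12 = -1/5 - 65*53/(12*12) = -1/5 - 1*3445/144 = -1/5 - 3445/144 = -17369/720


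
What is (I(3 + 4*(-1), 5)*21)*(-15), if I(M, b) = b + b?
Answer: -3150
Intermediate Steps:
I(M, b) = 2*b
(I(3 + 4*(-1), 5)*21)*(-15) = ((2*5)*21)*(-15) = (10*21)*(-15) = 210*(-15) = -3150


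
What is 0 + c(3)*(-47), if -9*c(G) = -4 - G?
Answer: -329/9 ≈ -36.556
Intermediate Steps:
c(G) = 4/9 + G/9 (c(G) = -(-4 - G)/9 = 4/9 + G/9)
0 + c(3)*(-47) = 0 + (4/9 + (⅑)*3)*(-47) = 0 + (4/9 + ⅓)*(-47) = 0 + (7/9)*(-47) = 0 - 329/9 = -329/9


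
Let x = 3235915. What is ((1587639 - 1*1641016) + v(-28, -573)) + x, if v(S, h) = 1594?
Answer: 3184132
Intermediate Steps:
((1587639 - 1*1641016) + v(-28, -573)) + x = ((1587639 - 1*1641016) + 1594) + 3235915 = ((1587639 - 1641016) + 1594) + 3235915 = (-53377 + 1594) + 3235915 = -51783 + 3235915 = 3184132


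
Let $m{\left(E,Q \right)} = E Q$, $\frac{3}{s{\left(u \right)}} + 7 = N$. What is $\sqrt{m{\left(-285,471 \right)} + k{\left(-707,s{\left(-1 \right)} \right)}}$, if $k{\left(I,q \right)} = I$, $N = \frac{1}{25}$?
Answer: $i \sqrt{134942} \approx 367.34 i$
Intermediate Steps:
$N = \frac{1}{25} \approx 0.04$
$s{\left(u \right)} = - \frac{25}{58}$ ($s{\left(u \right)} = \frac{3}{-7 + \frac{1}{25}} = \frac{3}{- \frac{174}{25}} = 3 \left(- \frac{25}{174}\right) = - \frac{25}{58}$)
$\sqrt{m{\left(-285,471 \right)} + k{\left(-707,s{\left(-1 \right)} \right)}} = \sqrt{\left(-285\right) 471 - 707} = \sqrt{-134235 - 707} = \sqrt{-134942} = i \sqrt{134942}$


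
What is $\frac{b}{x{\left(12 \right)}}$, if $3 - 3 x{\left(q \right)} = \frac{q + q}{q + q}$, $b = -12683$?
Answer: $- \frac{38049}{2} \approx -19025.0$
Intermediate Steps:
$x{\left(q \right)} = \frac{2}{3}$ ($x{\left(q \right)} = 1 - \frac{\left(q + q\right) \frac{1}{q + q}}{3} = 1 - \frac{2 q \frac{1}{2 q}}{3} = 1 - \frac{1}{3} = \frac{2}{3}$)
$\frac{b}{x{\left(12 \right)}} = - \frac{12683}{\frac{2}{3}} = \left(-12683\right) \frac{3}{2} = - \frac{38049}{2}$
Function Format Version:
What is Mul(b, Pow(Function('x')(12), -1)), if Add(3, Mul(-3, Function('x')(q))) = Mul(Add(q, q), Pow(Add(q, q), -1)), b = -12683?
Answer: Rational(-38049, 2) ≈ -19025.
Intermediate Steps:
Function('x')(q) = Rational(2, 3) (Function('x')(q) = Add(1, Mul(Rational(-1, 3), Mul(Add(q, q), Pow(Add(q, q), -1)))) = Add(1, Mul(Rational(-1, 3), Mul(Mul(2, q), Pow(Mul(2, q), -1)))) = Add(1, Mul(Rational(-1, 3), Mul(Mul(2, q), Mul(Rational(1, 2), Pow(q, -1))))) = Add(1, Mul(Rational(-1, 3), 1)) = Add(1, Rational(-1, 3)) = Rational(2, 3))
Mul(b, Pow(Function('x')(12), -1)) = Mul(-12683, Pow(Rational(2, 3), -1)) = Mul(-12683, Rational(3, 2)) = Rational(-38049, 2)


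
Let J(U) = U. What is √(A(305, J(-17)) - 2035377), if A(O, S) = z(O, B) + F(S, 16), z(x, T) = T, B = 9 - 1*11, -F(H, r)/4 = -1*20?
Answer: I*√2035299 ≈ 1426.6*I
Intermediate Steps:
F(H, r) = 80 (F(H, r) = -(-4)*20 = -4*(-20) = 80)
B = -2 (B = 9 - 11 = -2)
A(O, S) = 78 (A(O, S) = -2 + 80 = 78)
√(A(305, J(-17)) - 2035377) = √(78 - 2035377) = √(-2035299) = I*√2035299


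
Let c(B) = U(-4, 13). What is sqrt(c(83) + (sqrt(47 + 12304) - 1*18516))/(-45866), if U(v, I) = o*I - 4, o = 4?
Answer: -I*sqrt(18468 - sqrt(12351))/45866 ≈ -0.002954*I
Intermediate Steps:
U(v, I) = -4 + 4*I (U(v, I) = 4*I - 4 = -4 + 4*I)
c(B) = 48 (c(B) = -4 + 4*13 = -4 + 52 = 48)
sqrt(c(83) + (sqrt(47 + 12304) - 1*18516))/(-45866) = sqrt(48 + (sqrt(47 + 12304) - 1*18516))/(-45866) = sqrt(48 + (sqrt(12351) - 18516))*(-1/45866) = sqrt(48 + (-18516 + sqrt(12351)))*(-1/45866) = sqrt(-18468 + sqrt(12351))*(-1/45866) = -sqrt(-18468 + sqrt(12351))/45866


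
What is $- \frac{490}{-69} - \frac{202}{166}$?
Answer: $\frac{33701}{5727} \approx 5.8846$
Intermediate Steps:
$- \frac{490}{-69} - \frac{202}{166} = \left(-490\right) \left(- \frac{1}{69}\right) - \frac{101}{83} = \frac{490}{69} - \frac{101}{83} = \frac{33701}{5727}$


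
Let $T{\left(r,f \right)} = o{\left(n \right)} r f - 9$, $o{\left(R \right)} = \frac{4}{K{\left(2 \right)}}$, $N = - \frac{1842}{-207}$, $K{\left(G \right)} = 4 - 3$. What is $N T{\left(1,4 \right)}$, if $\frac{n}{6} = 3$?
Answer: $\frac{4298}{69} \approx 62.29$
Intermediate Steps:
$n = 18$ ($n = 6 \cdot 3 = 18$)
$K{\left(G \right)} = 1$
$N = \frac{614}{69}$ ($N = \left(-1842\right) \left(- \frac{1}{207}\right) = \frac{614}{69} \approx 8.8985$)
$o{\left(R \right)} = 4$ ($o{\left(R \right)} = \frac{4}{1} = 4 \cdot 1 = 4$)
$T{\left(r,f \right)} = -9 + 4 f r$ ($T{\left(r,f \right)} = 4 r f - 9 = 4 f r - 9 = -9 + 4 f r$)
$N T{\left(1,4 \right)} = \frac{614 \left(-9 + 4 \cdot 4 \cdot 1\right)}{69} = \frac{614 \left(-9 + 16\right)}{69} = \frac{614}{69} \cdot 7 = \frac{4298}{69}$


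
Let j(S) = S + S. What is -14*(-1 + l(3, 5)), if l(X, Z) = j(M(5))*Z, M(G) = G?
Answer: -686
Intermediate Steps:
j(S) = 2*S
l(X, Z) = 10*Z (l(X, Z) = (2*5)*Z = 10*Z)
-14*(-1 + l(3, 5)) = -14*(-1 + 10*5) = -14*(-1 + 50) = -14*49 = -686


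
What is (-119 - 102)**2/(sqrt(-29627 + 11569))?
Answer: -48841*I*sqrt(18058)/18058 ≈ -363.45*I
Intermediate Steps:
(-119 - 102)**2/(sqrt(-29627 + 11569)) = (-221)**2/(sqrt(-18058)) = 48841/((I*sqrt(18058))) = 48841*(-I*sqrt(18058)/18058) = -48841*I*sqrt(18058)/18058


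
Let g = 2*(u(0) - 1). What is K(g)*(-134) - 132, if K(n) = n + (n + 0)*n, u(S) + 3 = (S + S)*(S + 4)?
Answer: -7636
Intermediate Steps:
u(S) = -3 + 2*S*(4 + S) (u(S) = -3 + (S + S)*(S + 4) = -3 + (2*S)*(4 + S) = -3 + 2*S*(4 + S))
g = -8 (g = 2*((-3 + 2*0² + 8*0) - 1) = 2*((-3 + 2*0 + 0) - 1) = 2*((-3 + 0 + 0) - 1) = 2*(-3 - 1) = 2*(-4) = -8)
K(n) = n + n² (K(n) = n + n*n = n + n²)
K(g)*(-134) - 132 = -8*(1 - 8)*(-134) - 132 = -8*(-7)*(-134) - 132 = 56*(-134) - 132 = -7504 - 132 = -7636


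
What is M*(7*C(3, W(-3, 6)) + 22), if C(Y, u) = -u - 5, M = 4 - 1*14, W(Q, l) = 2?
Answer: 270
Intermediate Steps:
M = -10 (M = 4 - 14 = -10)
C(Y, u) = -5 - u
M*(7*C(3, W(-3, 6)) + 22) = -10*(7*(-5 - 1*2) + 22) = -10*(7*(-5 - 2) + 22) = -10*(7*(-7) + 22) = -10*(-49 + 22) = -10*(-27) = 270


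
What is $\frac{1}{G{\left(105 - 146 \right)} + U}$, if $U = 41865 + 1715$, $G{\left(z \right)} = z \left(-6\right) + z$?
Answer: $\frac{1}{43785} \approx 2.2839 \cdot 10^{-5}$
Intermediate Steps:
$G{\left(z \right)} = - 5 z$ ($G{\left(z \right)} = - 6 z + z = - 5 z$)
$U = 43580$
$\frac{1}{G{\left(105 - 146 \right)} + U} = \frac{1}{- 5 \left(105 - 146\right) + 43580} = \frac{1}{\left(-5\right) \left(-41\right) + 43580} = \frac{1}{205 + 43580} = \frac{1}{43785}$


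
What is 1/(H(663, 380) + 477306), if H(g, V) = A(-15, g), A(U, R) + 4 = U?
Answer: 1/477287 ≈ 2.0952e-6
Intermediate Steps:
A(U, R) = -4 + U
H(g, V) = -19 (H(g, V) = -4 - 15 = -19)
1/(H(663, 380) + 477306) = 1/(-19 + 477306) = 1/477287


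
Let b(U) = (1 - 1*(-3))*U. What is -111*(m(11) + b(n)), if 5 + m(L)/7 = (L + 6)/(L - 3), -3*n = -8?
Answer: 8399/8 ≈ 1049.9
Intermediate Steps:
n = 8/3 (n = -1/3*(-8) = 8/3 ≈ 2.6667)
b(U) = 4*U (b(U) = (1 + 3)*U = 4*U)
m(L) = -35 + 7*(6 + L)/(-3 + L) (m(L) = -35 + 7*((L + 6)/(L - 3)) = -35 + 7*((6 + L)/(-3 + L)) = -35 + 7*(6 + L)/(-3 + L))
-111*(m(11) + b(n)) = -111*(7*(21 - 4*11)/(-3 + 11) + 4*(8/3)) = -111*(7*(21 - 44)/8 + 32/3) = -111*(7*(1/8)*(-23) + 32/3) = -111*(-161/8 + 32/3) = -111*(-227/24) = 8399/8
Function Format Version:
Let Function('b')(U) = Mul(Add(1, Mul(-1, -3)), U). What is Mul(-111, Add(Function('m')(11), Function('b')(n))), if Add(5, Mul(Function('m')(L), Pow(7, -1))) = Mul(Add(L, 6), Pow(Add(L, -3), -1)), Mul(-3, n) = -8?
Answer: Rational(8399, 8) ≈ 1049.9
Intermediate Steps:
n = Rational(8, 3) (n = Mul(Rational(-1, 3), -8) = Rational(8, 3) ≈ 2.6667)
Function('b')(U) = Mul(4, U) (Function('b')(U) = Mul(Add(1, 3), U) = Mul(4, U))
Function('m')(L) = Add(-35, Mul(7, Pow(Add(-3, L), -1), Add(6, L))) (Function('m')(L) = Add(-35, Mul(7, Mul(Add(L, 6), Pow(Add(L, -3), -1)))) = Add(-35, Mul(7, Mul(Add(6, L), Pow(Add(-3, L), -1)))) = Add(-35, Mul(7, Mul(Pow(Add(-3, L), -1), Add(6, L)))) = Add(-35, Mul(7, Pow(Add(-3, L), -1), Add(6, L))))
Mul(-111, Add(Function('m')(11), Function('b')(n))) = Mul(-111, Add(Mul(7, Pow(Add(-3, 11), -1), Add(21, Mul(-4, 11))), Mul(4, Rational(8, 3)))) = Mul(-111, Add(Mul(7, Pow(8, -1), Add(21, -44)), Rational(32, 3))) = Mul(-111, Add(Mul(7, Rational(1, 8), -23), Rational(32, 3))) = Mul(-111, Add(Rational(-161, 8), Rational(32, 3))) = Mul(-111, Rational(-227, 24)) = Rational(8399, 8)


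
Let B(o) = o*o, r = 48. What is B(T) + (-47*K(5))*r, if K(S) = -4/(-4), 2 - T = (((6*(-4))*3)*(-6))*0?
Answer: -2252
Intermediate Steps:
T = 2 (T = 2 - ((6*(-4))*3)*(-6)*0 = 2 - -24*3*(-6)*0 = 2 - (-72*(-6))*0 = 2 - 432*0 = 2 - 1*0 = 2 + 0 = 2)
K(S) = 1 (K(S) = -4*(-¼) = 1)
B(o) = o²
B(T) + (-47*K(5))*r = 2² - 47*1*48 = 4 - 47*48 = 4 - 2256 = -2252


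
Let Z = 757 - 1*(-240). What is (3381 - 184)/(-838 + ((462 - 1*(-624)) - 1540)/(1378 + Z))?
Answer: -7592875/1990704 ≈ -3.8142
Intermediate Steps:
Z = 997 (Z = 757 + 240 = 997)
(3381 - 184)/(-838 + ((462 - 1*(-624)) - 1540)/(1378 + Z)) = (3381 - 184)/(-838 + ((462 - 1*(-624)) - 1540)/(1378 + 997)) = 3197/(-838 + ((462 + 624) - 1540)/2375) = 3197/(-838 + (1086 - 1540)*(1/2375)) = 3197/(-838 - 454*1/2375) = 3197/(-838 - 454/2375) = 3197/(-1990704/2375) = 3197*(-2375/1990704) = -7592875/1990704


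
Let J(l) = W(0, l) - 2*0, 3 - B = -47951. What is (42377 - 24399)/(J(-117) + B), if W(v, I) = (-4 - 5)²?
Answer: 17978/48035 ≈ 0.37427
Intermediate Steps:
W(v, I) = 81 (W(v, I) = (-9)² = 81)
B = 47954 (B = 3 - 1*(-47951) = 3 + 47951 = 47954)
J(l) = 81 (J(l) = 81 - 2*0 = 81 + 0 = 81)
(42377 - 24399)/(J(-117) + B) = (42377 - 24399)/(81 + 47954) = 17978/48035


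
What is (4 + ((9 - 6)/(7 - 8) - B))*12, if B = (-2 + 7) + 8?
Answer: -144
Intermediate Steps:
B = 13 (B = 5 + 8 = 13)
(4 + ((9 - 6)/(7 - 8) - B))*12 = (4 + ((9 - 6)/(7 - 8) - 1*13))*12 = (4 + (3/(-1) - 13))*12 = (4 + (3*(-1) - 13))*12 = (4 + (-3 - 13))*12 = (4 - 16)*12 = -12*12 = -144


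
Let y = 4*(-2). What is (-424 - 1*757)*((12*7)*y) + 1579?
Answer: 795211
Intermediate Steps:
y = -8
(-424 - 1*757)*((12*7)*y) + 1579 = (-424 - 1*757)*((12*7)*(-8)) + 1579 = (-424 - 757)*(84*(-8)) + 1579 = -1181*(-672) + 1579 = 793632 + 1579 = 795211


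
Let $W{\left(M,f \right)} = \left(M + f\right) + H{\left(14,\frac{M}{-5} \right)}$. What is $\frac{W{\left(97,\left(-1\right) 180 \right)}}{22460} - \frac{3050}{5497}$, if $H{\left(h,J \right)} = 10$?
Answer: $- \frac{68904281}{123462620} \approx -0.5581$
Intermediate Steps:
$W{\left(M,f \right)} = 10 + M + f$ ($W{\left(M,f \right)} = \left(M + f\right) + 10 = 10 + M + f$)
$\frac{W{\left(97,\left(-1\right) 180 \right)}}{22460} - \frac{3050}{5497} = \frac{10 + 97 - 180}{22460} - \frac{3050}{5497} = \left(10 + 97 - 180\right) \frac{1}{22460} - \frac{3050}{5497} = \left(-73\right) \frac{1}{22460} - \frac{3050}{5497} = - \frac{73}{22460} - \frac{3050}{5497} = - \frac{68904281}{123462620}$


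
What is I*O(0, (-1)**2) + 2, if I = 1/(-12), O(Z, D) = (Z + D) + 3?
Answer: 5/3 ≈ 1.6667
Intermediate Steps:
O(Z, D) = 3 + D + Z (O(Z, D) = (D + Z) + 3 = 3 + D + Z)
I = -1/12 ≈ -0.083333
I*O(0, (-1)**2) + 2 = -(3 + (-1)**2 + 0)/12 + 2 = -(3 + 1 + 0)/12 + 2 = -1/12*4 + 2 = -1/3 + 2 = 5/3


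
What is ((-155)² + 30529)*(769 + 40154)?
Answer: 2232513342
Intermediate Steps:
((-155)² + 30529)*(769 + 40154) = (24025 + 30529)*40923 = 54554*40923 = 2232513342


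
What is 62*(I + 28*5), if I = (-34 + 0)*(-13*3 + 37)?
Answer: 12896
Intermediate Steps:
I = 68 (I = -34*(-39 + 37) = -34*(-2) = 68)
62*(I + 28*5) = 62*(68 + 28*5) = 62*(68 + 140) = 62*208 = 12896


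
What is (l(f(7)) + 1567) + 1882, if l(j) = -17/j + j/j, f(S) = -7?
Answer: 24167/7 ≈ 3452.4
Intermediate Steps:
l(j) = 1 - 17/j (l(j) = -17/j + 1 = 1 - 17/j)
(l(f(7)) + 1567) + 1882 = ((-17 - 7)/(-7) + 1567) + 1882 = (-⅐*(-24) + 1567) + 1882 = (24/7 + 1567) + 1882 = 10993/7 + 1882 = 24167/7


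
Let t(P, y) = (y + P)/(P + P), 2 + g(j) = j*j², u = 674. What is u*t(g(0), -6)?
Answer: 1348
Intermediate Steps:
g(j) = -2 + j³ (g(j) = -2 + j*j² = -2 + j³)
t(P, y) = (P + y)/(2*P) (t(P, y) = (P + y)/((2*P)) = (P + y)*(1/(2*P)) = (P + y)/(2*P))
u*t(g(0), -6) = 674*(((-2 + 0³) - 6)/(2*(-2 + 0³))) = 674*(((-2 + 0) - 6)/(2*(-2 + 0))) = 674*((½)*(-2 - 6)/(-2)) = 674*((½)*(-½)*(-8)) = 674*2 = 1348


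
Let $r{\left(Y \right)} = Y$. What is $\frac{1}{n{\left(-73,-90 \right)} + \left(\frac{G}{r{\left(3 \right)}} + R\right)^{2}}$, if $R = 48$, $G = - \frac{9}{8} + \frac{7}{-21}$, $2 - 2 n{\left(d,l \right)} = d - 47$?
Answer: $\frac{5184}{12019465} \approx 0.0004313$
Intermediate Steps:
$n{\left(d,l \right)} = \frac{49}{2} - \frac{d}{2}$ ($n{\left(d,l \right)} = 1 - \frac{d - 47}{2} = 1 - \frac{-47 + d}{2} = 1 - \left(- \frac{47}{2} + \frac{d}{2}\right) = \frac{49}{2} - \frac{d}{2}$)
$G = - \frac{35}{24}$ ($G = \left(-9\right) \frac{1}{8} + 7 \left(- \frac{1}{21}\right) = - \frac{9}{8} - \frac{1}{3} = - \frac{35}{24} \approx -1.4583$)
$\frac{1}{n{\left(-73,-90 \right)} + \left(\frac{G}{r{\left(3 \right)}} + R\right)^{2}} = \frac{1}{\left(\frac{49}{2} - - \frac{73}{2}\right) + \left(- \frac{35}{24 \cdot 3} + 48\right)^{2}} = \frac{1}{\left(\frac{49}{2} + \frac{73}{2}\right) + \left(\left(- \frac{35}{24}\right) \frac{1}{3} + 48\right)^{2}} = \frac{1}{61 + \left(- \frac{35}{72} + 48\right)^{2}} = \frac{1}{61 + \left(\frac{3421}{72}\right)^{2}} = \frac{1}{61 + \frac{11703241}{5184}} = \frac{1}{\frac{12019465}{5184}} = \frac{5184}{12019465}$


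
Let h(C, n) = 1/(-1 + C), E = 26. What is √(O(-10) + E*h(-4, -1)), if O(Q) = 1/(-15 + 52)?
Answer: I*√177045/185 ≈ 2.2744*I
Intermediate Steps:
O(Q) = 1/37
√(O(-10) + E*h(-4, -1)) = √(1/37 + 26/(-1 - 4)) = √(1/37 + 26/(-5)) = √(1/37 + 26*(-⅕)) = √(1/37 - 26/5) = √(-957/185) = I*√177045/185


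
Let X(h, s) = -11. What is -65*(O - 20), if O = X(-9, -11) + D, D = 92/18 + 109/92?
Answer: 1329575/828 ≈ 1605.8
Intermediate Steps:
D = 5213/828 (D = 92*(1/18) + 109*(1/92) = 46/9 + 109/92 = 5213/828 ≈ 6.2959)
O = -3895/828 (O = -11 + 5213/828 = -3895/828 ≈ -4.7041)
-65*(O - 20) = -65*(-3895/828 - 20) = -65*(-20455/828) = 1329575/828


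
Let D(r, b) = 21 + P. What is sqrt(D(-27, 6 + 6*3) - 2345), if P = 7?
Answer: I*sqrt(2317) ≈ 48.135*I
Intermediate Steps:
D(r, b) = 28 (D(r, b) = 21 + 7 = 28)
sqrt(D(-27, 6 + 6*3) - 2345) = sqrt(28 - 2345) = sqrt(-2317) = I*sqrt(2317)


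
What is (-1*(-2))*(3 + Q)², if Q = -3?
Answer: 0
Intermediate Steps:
(-1*(-2))*(3 + Q)² = (-1*(-2))*(3 - 3)² = 2*0² = 2*0 = 0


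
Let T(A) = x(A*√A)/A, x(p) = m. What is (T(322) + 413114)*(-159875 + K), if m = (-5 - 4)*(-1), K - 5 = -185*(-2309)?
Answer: 5079472448645/46 ≈ 1.1042e+11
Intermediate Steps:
K = 427170 (K = 5 - 185*(-2309) = 5 + 427165 = 427170)
m = 9 (m = -9*(-1) = 9)
x(p) = 9
T(A) = 9/A
(T(322) + 413114)*(-159875 + K) = (9/322 + 413114)*(-159875 + 427170) = (9*(1/322) + 413114)*267295 = (9/322 + 413114)*267295 = (133022717/322)*267295 = 5079472448645/46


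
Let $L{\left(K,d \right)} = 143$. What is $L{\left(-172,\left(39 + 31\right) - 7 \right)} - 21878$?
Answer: $-21735$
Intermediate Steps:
$L{\left(-172,\left(39 + 31\right) - 7 \right)} - 21878 = 143 - 21878 = -21735$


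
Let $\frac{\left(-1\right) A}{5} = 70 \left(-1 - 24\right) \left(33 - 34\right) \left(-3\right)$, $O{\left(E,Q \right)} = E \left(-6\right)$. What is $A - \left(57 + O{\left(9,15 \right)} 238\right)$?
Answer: $39045$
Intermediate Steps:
$O{\left(E,Q \right)} = - 6 E$
$A = 26250$ ($A = - 5 \cdot 70 \left(-1 - 24\right) \left(33 - 34\right) \left(-3\right) = - 5 \cdot 70 \left(\left(-25\right) \left(-1\right)\right) \left(-3\right) = - 5 \cdot 70 \cdot 25 \left(-3\right) = - 5 \cdot 1750 \left(-3\right) = \left(-5\right) \left(-5250\right) = 26250$)
$A - \left(57 + O{\left(9,15 \right)} 238\right) = 26250 - \left(57 + \left(-6\right) 9 \cdot 238\right) = 26250 - \left(57 - 12852\right) = 26250 - -12795 = 26250 + 12795 = 39045$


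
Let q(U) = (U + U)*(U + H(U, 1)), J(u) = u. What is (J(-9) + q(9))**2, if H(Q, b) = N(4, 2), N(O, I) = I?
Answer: 35721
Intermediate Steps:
H(Q, b) = 2
q(U) = 2*U*(2 + U) (q(U) = (U + U)*(U + 2) = (2*U)*(2 + U) = 2*U*(2 + U))
(J(-9) + q(9))**2 = (-9 + 2*9*(2 + 9))**2 = (-9 + 2*9*11)**2 = (-9 + 198)**2 = 189**2 = 35721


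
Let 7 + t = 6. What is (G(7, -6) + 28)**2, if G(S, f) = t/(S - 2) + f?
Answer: 11881/25 ≈ 475.24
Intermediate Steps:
t = -1 (t = -7 + 6 = -1)
G(S, f) = f - 1/(-2 + S) (G(S, f) = -1/(S - 2) + f = -1/(-2 + S) + f = f - 1/(-2 + S))
(G(7, -6) + 28)**2 = ((-1 - 2*(-6) + 7*(-6))/(-2 + 7) + 28)**2 = ((-1 + 12 - 42)/5 + 28)**2 = ((1/5)*(-31) + 28)**2 = (-31/5 + 28)**2 = (109/5)**2 = 11881/25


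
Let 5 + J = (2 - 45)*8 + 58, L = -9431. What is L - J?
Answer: -9140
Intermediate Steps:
J = -291 (J = -5 + ((2 - 45)*8 + 58) = -5 + (-43*8 + 58) = -5 + (-344 + 58) = -5 - 286 = -291)
L - J = -9431 - 1*(-291) = -9431 + 291 = -9140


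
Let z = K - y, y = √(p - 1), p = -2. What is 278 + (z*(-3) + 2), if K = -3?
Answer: 289 + 3*I*√3 ≈ 289.0 + 5.1962*I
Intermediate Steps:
y = I*√3 (y = √(-2 - 1) = √(-3) = I*√3 ≈ 1.732*I)
z = -3 - I*√3 ≈ -3.0 - 1.732*I
278 + (z*(-3) + 2) = 278 + ((-3 - I*√3)*(-3) + 2) = 278 + ((9 + 3*I*√3) + 2) = 278 + (11 + 3*I*√3) = 289 + 3*I*√3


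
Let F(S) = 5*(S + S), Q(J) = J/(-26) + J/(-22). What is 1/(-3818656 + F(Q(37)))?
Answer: -143/546072248 ≈ -2.6187e-7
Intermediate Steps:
Q(J) = -12*J/143 (Q(J) = J*(-1/26) + J*(-1/22) = -J/26 - J/22 = -12*J/143)
F(S) = 10*S (F(S) = 5*(2*S) = 10*S)
1/(-3818656 + F(Q(37))) = 1/(-3818656 + 10*(-12/143*37)) = 1/(-3818656 + 10*(-444/143)) = 1/(-3818656 - 4440/143) = 1/(-546072248/143) = -143/546072248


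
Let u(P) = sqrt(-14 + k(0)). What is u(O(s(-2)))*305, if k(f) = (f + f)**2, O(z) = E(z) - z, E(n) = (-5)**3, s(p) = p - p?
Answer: 305*I*sqrt(14) ≈ 1141.2*I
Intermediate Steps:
s(p) = 0
E(n) = -125
O(z) = -125 - z
k(f) = 4*f**2 (k(f) = (2*f)**2 = 4*f**2)
u(P) = I*sqrt(14) (u(P) = sqrt(-14 + 4*0**2) = sqrt(-14 + 4*0) = sqrt(-14 + 0) = sqrt(-14) = I*sqrt(14))
u(O(s(-2)))*305 = (I*sqrt(14))*305 = 305*I*sqrt(14)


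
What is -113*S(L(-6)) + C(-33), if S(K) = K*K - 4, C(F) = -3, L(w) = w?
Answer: -3619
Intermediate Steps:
S(K) = -4 + K² (S(K) = K² - 4 = -4 + K²)
-113*S(L(-6)) + C(-33) = -113*(-4 + (-6)²) - 3 = -113*(-4 + 36) - 3 = -113*32 - 3 = -3616 - 3 = -3619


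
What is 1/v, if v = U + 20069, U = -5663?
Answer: 1/14406 ≈ 6.9416e-5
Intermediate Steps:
v = 14406 (v = -5663 + 20069 = 14406)
1/v = 1/14406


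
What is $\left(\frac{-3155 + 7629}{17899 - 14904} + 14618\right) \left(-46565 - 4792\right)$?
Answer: $- \frac{2248685966088}{2995} \approx -7.5081 \cdot 10^{8}$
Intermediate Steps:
$\left(\frac{-3155 + 7629}{17899 - 14904} + 14618\right) \left(-46565 - 4792\right) = \left(\frac{4474}{2995} + 14618\right) \left(-51357\right) = \frac{43785384}{2995} \left(-51357\right) = - \frac{2248685966088}{2995}$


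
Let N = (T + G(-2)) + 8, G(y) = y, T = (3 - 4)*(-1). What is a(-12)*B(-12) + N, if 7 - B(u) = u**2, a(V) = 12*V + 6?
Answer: 18913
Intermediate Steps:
T = 1 (T = -1*(-1) = 1)
a(V) = 6 + 12*V
B(u) = 7 - u**2
N = 7 (N = (1 - 2) + 8 = -1 + 8 = 7)
a(-12)*B(-12) + N = (6 + 12*(-12))*(7 - 1*(-12)**2) + 7 = (6 - 144)*(7 - 1*144) + 7 = -138*(7 - 144) + 7 = -138*(-137) + 7 = 18906 + 7 = 18913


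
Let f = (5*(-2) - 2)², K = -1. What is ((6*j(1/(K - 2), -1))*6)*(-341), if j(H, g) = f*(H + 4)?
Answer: -6481728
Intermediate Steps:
f = 144 (f = (-10 - 2)² = (-12)² = 144)
j(H, g) = 576 + 144*H (j(H, g) = 144*(H + 4) = 144*(4 + H) = 576 + 144*H)
((6*j(1/(K - 2), -1))*6)*(-341) = ((6*(576 + 144/(-1 - 2)))*6)*(-341) = ((6*(576 + 144/(-3)))*6)*(-341) = ((6*(576 + 144*(-⅓)))*6)*(-341) = ((6*(576 - 48))*6)*(-341) = ((6*528)*6)*(-341) = (3168*6)*(-341) = 19008*(-341) = -6481728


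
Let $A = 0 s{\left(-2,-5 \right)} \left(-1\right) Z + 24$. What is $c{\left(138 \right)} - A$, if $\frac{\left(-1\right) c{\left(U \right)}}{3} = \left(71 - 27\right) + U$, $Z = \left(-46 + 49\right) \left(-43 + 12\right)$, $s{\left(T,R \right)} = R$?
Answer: $-570$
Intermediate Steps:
$Z = -93$ ($Z = 3 \left(-31\right) = -93$)
$A = 24$ ($A = 0 \left(-5\right) \left(-1\right) \left(-93\right) + 24 = 0 \left(-1\right) \left(-93\right) + 24 = 0 \left(-93\right) + 24 = 0 + 24 = 24$)
$c{\left(U \right)} = -132 - 3 U$ ($c{\left(U \right)} = - 3 \left(\left(71 - 27\right) + U\right) = - 3 \left(44 + U\right) = -132 - 3 U$)
$c{\left(138 \right)} - A = \left(-132 - 414\right) - 24 = -546 - 24 = -570$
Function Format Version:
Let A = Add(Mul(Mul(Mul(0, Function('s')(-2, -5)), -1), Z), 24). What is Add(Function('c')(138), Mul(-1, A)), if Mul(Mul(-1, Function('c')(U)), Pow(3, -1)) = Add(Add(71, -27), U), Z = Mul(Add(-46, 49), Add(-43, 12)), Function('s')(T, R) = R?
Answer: -570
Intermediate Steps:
Z = -93 (Z = Mul(3, -31) = -93)
A = 24 (A = Add(Mul(Mul(Mul(0, -5), -1), -93), 24) = Add(Mul(Mul(0, -1), -93), 24) = Add(Mul(0, -93), 24) = Add(0, 24) = 24)
Function('c')(U) = Add(-132, Mul(-3, U)) (Function('c')(U) = Mul(-3, Add(Add(71, -27), U)) = Mul(-3, Add(44, U)) = Add(-132, Mul(-3, U)))
Add(Function('c')(138), Mul(-1, A)) = Add(Add(-132, Mul(-3, 138)), Mul(-1, 24)) = Add(Add(-132, -414), -24) = Add(-546, -24) = -570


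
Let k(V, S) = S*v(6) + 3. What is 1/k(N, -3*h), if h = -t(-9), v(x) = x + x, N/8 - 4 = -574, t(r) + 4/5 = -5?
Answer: -5/1029 ≈ -0.0048591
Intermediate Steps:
t(r) = -29/5 (t(r) = -⅘ - 5 = -29/5)
N = -4560 (N = 32 + 8*(-574) = 32 - 4592 = -4560)
v(x) = 2*x
h = 29/5 (h = -1*(-29/5) = 29/5 ≈ 5.8000)
k(V, S) = 3 + 12*S (k(V, S) = S*(2*6) + 3 = S*12 + 3 = 12*S + 3 = 3 + 12*S)
1/k(N, -3*h) = 1/(3 + 12*(-3*29/5)) = 1/(3 + 12*(-87/5)) = 1/(3 - 1044/5) = 1/(-1029/5) = -5/1029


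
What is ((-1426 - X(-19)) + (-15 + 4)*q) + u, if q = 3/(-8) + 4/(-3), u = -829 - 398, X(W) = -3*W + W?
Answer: -64133/24 ≈ -2672.2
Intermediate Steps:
X(W) = -2*W
u = -1227
q = -41/24 (q = 3*(-1/8) + 4*(-1/3) = -3/8 - 4/3 = -41/24 ≈ -1.7083)
((-1426 - X(-19)) + (-15 + 4)*q) + u = ((-1426 - (-2)*(-19)) + (-15 + 4)*(-41/24)) - 1227 = ((-1426 - 1*38) - 11*(-41/24)) - 1227 = ((-1426 - 38) + 451/24) - 1227 = (-1464 + 451/24) - 1227 = -34685/24 - 1227 = -64133/24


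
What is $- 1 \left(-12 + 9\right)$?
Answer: $3$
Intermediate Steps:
$- 1 \left(-12 + 9\right) = - 1 \left(-3\right) = \left(-1\right) \left(-3\right) = 3$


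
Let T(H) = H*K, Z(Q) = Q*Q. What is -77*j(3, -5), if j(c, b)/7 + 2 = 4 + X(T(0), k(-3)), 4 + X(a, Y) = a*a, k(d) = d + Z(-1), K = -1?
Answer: 1078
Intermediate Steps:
Z(Q) = Q**2
k(d) = 1 + d (k(d) = d + (-1)**2 = d + 1 = 1 + d)
T(H) = -H (T(H) = H*(-1) = -H)
X(a, Y) = -4 + a**2 (X(a, Y) = -4 + a*a = -4 + a**2)
j(c, b) = -14 (j(c, b) = -14 + 7*(4 + (-4 + (-1*0)**2)) = -14 + 7*(4 + (-4 + 0**2)) = -14 + 7*(4 + (-4 + 0)) = -14 + 7*(4 - 4) = -14 + 7*0 = -14 + 0 = -14)
-77*j(3, -5) = -77*(-14) = 1078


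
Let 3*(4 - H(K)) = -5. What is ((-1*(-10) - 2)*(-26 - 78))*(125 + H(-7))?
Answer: -326144/3 ≈ -1.0871e+5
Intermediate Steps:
H(K) = 17/3 (H(K) = 4 - ⅓*(-5) = 4 + 5/3 = 17/3)
((-1*(-10) - 2)*(-26 - 78))*(125 + H(-7)) = ((-1*(-10) - 2)*(-26 - 78))*(125 + 17/3) = ((10 - 2)*(-104))*(392/3) = (8*(-104))*(392/3) = -832*392/3 = -326144/3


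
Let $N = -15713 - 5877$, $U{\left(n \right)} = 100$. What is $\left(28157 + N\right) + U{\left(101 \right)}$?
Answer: $6667$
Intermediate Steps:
$N = -21590$
$\left(28157 + N\right) + U{\left(101 \right)} = \left(28157 - 21590\right) + 100 = 6567 + 100 = 6667$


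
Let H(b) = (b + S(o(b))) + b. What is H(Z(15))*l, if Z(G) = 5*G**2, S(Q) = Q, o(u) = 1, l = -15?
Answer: -33765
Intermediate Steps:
H(b) = 1 + 2*b (H(b) = (b + 1) + b = (1 + b) + b = 1 + 2*b)
H(Z(15))*l = (1 + 2*(5*15**2))*(-15) = (1 + 2*(5*225))*(-15) = (1 + 2*1125)*(-15) = (1 + 2250)*(-15) = 2251*(-15) = -33765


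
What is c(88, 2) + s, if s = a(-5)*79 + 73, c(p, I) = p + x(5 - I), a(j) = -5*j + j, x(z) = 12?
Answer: 1753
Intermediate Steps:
a(j) = -4*j
c(p, I) = 12 + p (c(p, I) = p + 12 = 12 + p)
s = 1653 (s = -4*(-5)*79 + 73 = 20*79 + 73 = 1580 + 73 = 1653)
c(88, 2) + s = (12 + 88) + 1653 = 100 + 1653 = 1753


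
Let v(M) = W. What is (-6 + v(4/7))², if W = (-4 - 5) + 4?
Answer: 121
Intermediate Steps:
W = -5 (W = -9 + 4 = -5)
v(M) = -5
(-6 + v(4/7))² = (-6 - 5)² = (-11)² = 121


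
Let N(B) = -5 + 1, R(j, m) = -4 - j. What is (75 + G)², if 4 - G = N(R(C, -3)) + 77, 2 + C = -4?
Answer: 36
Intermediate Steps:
C = -6 (C = -2 - 4 = -6)
N(B) = -4
G = -69 (G = 4 - (-4 + 77) = 4 - 1*73 = 4 - 73 = -69)
(75 + G)² = (75 - 69)² = 6² = 36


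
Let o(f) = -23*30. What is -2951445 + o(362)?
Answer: -2952135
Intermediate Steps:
o(f) = -690
-2951445 + o(362) = -2951445 - 690 = -2952135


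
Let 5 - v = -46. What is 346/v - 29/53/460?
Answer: 8434001/1243380 ≈ 6.7831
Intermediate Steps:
v = 51 (v = 5 - 1*(-46) = 5 + 46 = 51)
346/v - 29/53/460 = 346/51 - 29/53/460 = 346*(1/51) - 29*1/53*(1/460) = 346/51 - 29/53*1/460 = 346/51 - 29/24380 = 8434001/1243380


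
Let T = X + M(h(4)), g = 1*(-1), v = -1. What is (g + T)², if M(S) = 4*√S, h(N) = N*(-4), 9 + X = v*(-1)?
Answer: (9 - 16*I)² ≈ -175.0 - 288.0*I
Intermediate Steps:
X = -8 (X = -9 - 1*(-1) = -9 + 1 = -8)
h(N) = -4*N
g = -1
T = -8 + 16*I (T = -8 + 4*√(-4*4) = -8 + 4*√(-16) = -8 + 4*(4*I) = -8 + 16*I ≈ -8.0 + 16.0*I)
(g + T)² = (-1 + (-8 + 16*I))² = (-9 + 16*I)²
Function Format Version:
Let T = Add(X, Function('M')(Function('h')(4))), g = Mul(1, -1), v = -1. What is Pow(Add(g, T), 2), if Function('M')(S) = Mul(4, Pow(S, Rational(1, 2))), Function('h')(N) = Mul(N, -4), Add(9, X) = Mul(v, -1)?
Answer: Pow(Add(9, Mul(-16, I)), 2) ≈ Add(-175.00, Mul(-288.00, I))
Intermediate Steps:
X = -8 (X = Add(-9, Mul(-1, -1)) = Add(-9, 1) = -8)
Function('h')(N) = Mul(-4, N)
g = -1
T = Add(-8, Mul(16, I)) (T = Add(-8, Mul(4, Pow(Mul(-4, 4), Rational(1, 2)))) = Add(-8, Mul(4, Pow(-16, Rational(1, 2)))) = Add(-8, Mul(4, Mul(4, I))) = Add(-8, Mul(16, I)) ≈ Add(-8.0000, Mul(16.000, I)))
Pow(Add(g, T), 2) = Pow(Add(-1, Add(-8, Mul(16, I))), 2) = Pow(Add(-9, Mul(16, I)), 2)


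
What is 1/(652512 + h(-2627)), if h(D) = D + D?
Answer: 1/647258 ≈ 1.5450e-6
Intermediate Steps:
h(D) = 2*D
1/(652512 + h(-2627)) = 1/(652512 + 2*(-2627)) = 1/(652512 - 5254) = 1/647258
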